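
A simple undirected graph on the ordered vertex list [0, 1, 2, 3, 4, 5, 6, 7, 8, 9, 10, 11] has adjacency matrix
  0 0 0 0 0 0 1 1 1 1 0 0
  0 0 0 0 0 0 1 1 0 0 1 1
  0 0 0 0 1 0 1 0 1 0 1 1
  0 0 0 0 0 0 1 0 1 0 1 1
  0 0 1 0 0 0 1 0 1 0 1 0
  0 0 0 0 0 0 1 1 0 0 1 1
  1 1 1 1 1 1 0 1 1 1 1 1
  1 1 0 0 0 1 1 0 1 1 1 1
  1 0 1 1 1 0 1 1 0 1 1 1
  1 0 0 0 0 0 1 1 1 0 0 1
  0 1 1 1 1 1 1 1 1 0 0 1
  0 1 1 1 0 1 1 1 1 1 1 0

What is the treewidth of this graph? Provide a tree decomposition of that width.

Treewidth 4.
One optimal decomposition is:
Bags: B1 = {6, 7, 8, 9, 11}  B2 = {6, 7, 8, 10, 11}  B3 = {0, 6, 7, 8, 9}  B4 = {2, 6, 8, 10, 11}  B5 = {1, 6, 7, 10, 11}  B6 = {3, 6, 8, 10, 11}  B7 = {2, 4, 6, 8, 10}  B8 = {5, 6, 7, 10, 11}
Tree: B1–B2, B1–B3, B2–B4, B2–B5, B2–B6, B4–B7, B2–B8

Each bag holds 5 vertices, so the decomposition has width 4, which upper-bounds the treewidth. Conversely, {0, 6, 7, 8, 9} is a clique of size 5, and the vertices of any clique must share a bag in every tree decomposition; so some bag has ≥ 5 vertices and tw(G) ≥ 4. Hence tw(G) = 4 exactly.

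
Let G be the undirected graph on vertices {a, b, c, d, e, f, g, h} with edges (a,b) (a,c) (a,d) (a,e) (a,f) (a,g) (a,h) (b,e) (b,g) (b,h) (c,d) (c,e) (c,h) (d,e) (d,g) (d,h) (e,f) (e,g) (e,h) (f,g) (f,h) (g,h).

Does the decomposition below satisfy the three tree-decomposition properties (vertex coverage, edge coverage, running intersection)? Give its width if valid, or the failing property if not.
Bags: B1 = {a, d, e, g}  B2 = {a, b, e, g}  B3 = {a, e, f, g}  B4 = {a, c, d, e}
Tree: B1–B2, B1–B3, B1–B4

No — vertex h appears in no bag.

A tree decomposition must satisfy three properties: every vertex lies in some bag; for every edge, both endpoints lie together in some bag; and for every vertex, the bags containing it form a connected subtree. Here vertex h appears in no bag, so the decomposition is invalid.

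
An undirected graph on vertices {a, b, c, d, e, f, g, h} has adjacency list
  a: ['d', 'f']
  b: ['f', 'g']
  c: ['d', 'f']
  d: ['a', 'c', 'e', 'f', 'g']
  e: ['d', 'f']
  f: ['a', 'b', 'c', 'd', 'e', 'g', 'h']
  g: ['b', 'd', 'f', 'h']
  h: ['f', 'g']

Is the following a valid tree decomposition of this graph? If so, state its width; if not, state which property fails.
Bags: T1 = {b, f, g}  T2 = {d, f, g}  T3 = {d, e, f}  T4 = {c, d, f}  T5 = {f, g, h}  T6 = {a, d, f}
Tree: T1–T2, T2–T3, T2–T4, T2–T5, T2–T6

Every vertex of G appears in some bag (union = {a, b, c, d, e, f, g, h}); every edge is covered by a bag; and for each vertex v the set of bags containing v is connected in the bag tree. The decomposition is therefore valid. The largest bag has 3 vertices, so the width is 2.

Yes; width 2.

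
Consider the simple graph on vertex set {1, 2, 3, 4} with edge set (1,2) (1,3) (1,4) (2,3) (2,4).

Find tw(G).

A width-2 tree decomposition is:
Bags: B1 = {1, 2, 3}  B2 = {1, 2, 4}
Tree: B1–B2
The largest bag has 3 vertices, giving width 2; this decomposition certifies tw(G) ≤ 2. Conversely, {1, 2, 3} is a clique of size 3, and the vertices of any clique must share a bag in every tree decomposition; so some bag has ≥ 3 vertices and tw(G) ≥ 2. Hence tw(G) = 2 exactly.

2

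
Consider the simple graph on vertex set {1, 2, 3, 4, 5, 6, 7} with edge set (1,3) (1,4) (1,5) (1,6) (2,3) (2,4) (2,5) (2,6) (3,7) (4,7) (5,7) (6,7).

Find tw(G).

3

A width-3 tree decomposition is:
Bags: B1 = {1, 2, 3, 7}  B2 = {1, 2, 6, 7}  B3 = {1, 2, 4, 7}  B4 = {1, 2, 5, 7}
Tree: B1–B2, B2–B3, B3–B4
The largest bag has 4 vertices, giving width 3; this decomposition certifies tw(G) ≤ 3. For the lower bound: the 4 vertex sets {3,7}, {1,6}, {2}, {4} are disjoint, each induces a connected subgraph, and every pair is joined by at least one edge of G. Contracting each set to a single vertex therefore yields K_{4} as a minor, and since treewidth is minor-monotone, tw(G) ≥ tw(K_{4}) = 3. The upper and lower bounds meet at 3, so that is the treewidth.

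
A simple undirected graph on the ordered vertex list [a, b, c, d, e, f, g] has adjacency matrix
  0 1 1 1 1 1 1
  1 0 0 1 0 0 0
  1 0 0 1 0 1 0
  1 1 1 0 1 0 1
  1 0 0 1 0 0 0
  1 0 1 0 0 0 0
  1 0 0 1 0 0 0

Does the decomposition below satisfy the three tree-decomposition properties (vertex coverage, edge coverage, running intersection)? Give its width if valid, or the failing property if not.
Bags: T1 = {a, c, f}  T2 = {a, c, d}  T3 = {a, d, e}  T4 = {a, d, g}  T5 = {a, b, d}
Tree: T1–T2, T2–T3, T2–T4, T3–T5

Every vertex of G appears in some bag (union = {a, b, c, d, e, f, g}); every edge is covered by a bag; and for each vertex v the set of bags containing v is connected in the bag tree. The decomposition is therefore valid. The largest bag has 3 vertices, so the width is 2.

Yes; width 2.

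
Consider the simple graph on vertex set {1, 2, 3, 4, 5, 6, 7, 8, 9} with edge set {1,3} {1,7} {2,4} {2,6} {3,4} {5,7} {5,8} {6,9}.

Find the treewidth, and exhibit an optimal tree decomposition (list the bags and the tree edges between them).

Treewidth 1.
One optimal decomposition is:
Bags: B1 = {5, 8}  B2 = {5, 7}  B3 = {1, 7}  B4 = {1, 3}  B5 = {3, 4}  B6 = {2, 4}  B7 = {2, 6}  B8 = {6, 9}
Tree: B1–B2, B2–B3, B3–B4, B4–B5, B5–B6, B6–B7, B7–B8

Every bag has size at most 2, so the width is 2 − 1 = 1 and tw(G) ≤ 1. Any graph with an edge has treewidth ≥ 1, and G has the edge 8–5. Combining the bounds, tw(G) = 1.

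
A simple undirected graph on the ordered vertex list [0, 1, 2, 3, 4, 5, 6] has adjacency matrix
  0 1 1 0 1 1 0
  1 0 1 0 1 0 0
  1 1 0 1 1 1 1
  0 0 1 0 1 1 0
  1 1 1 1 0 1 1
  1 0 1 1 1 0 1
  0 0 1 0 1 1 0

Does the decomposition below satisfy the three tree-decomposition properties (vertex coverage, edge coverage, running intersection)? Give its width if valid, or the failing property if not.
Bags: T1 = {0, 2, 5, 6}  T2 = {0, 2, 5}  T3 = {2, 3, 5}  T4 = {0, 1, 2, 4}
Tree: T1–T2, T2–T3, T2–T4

No — edge (4,6) lies in no bag.

A tree decomposition must satisfy three properties: every vertex lies in some bag; for every edge, both endpoints lie together in some bag; and for every vertex, the bags containing it form a connected subtree. Here edge (4,6) lies in no bag, so the decomposition is invalid.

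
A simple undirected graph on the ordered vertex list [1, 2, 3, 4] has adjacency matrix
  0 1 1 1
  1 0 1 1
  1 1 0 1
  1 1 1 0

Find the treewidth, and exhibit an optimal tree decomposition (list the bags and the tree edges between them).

With just one bag of size 4, the width is 4 − 1 = 3, so tw(G) ≤ 3. On the other hand G contains the 4-clique {1, 2, 3, 4}. A clique must lie in a single bag of any decomposition, so no decomposition can have width below 3. Hence tw(G) = 3 exactly.

Treewidth 3.
One such decomposition:
Bags: B1 = {1, 2, 3, 4}
Tree: (single bag)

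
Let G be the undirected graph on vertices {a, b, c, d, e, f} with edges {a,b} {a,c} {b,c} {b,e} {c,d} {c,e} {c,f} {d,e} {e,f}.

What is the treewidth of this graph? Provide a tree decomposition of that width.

Treewidth 2.
One optimal decomposition is:
Bags: B1 = {a, b, c}  B2 = {b, c, e}  B3 = {c, e, f}  B4 = {c, d, e}
Tree: B1–B2, B2–B3, B2–B4

The largest bag has 3 vertices, giving width 2; this decomposition certifies tw(G) ≤ 2. Conversely, {c, d, e} is a clique of size 3, and the vertices of any clique must share a bag in every tree decomposition; so some bag has ≥ 3 vertices and tw(G) ≥ 2. Therefore the treewidth is 2.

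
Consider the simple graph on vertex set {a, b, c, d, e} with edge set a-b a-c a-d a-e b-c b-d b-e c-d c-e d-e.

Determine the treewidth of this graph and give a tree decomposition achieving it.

With just one bag of size 5, the width is 5 − 1 = 4, so tw(G) ≤ 4. On the other hand G contains the 5-clique {a, b, c, d, e}. A clique must lie in a single bag of any decomposition, so no decomposition can have width below 4. The upper and lower bounds meet at 4, so that is the treewidth.

Treewidth 4.
One such decomposition:
Bags: B1 = {a, b, c, d, e}
Tree: (single bag)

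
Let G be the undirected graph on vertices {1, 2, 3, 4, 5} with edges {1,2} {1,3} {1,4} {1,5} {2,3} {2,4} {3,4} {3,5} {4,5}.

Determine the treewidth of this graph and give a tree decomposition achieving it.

Treewidth 3.
One such decomposition:
Bags: B1 = {1, 2, 3, 4}  B2 = {1, 3, 4, 5}
Tree: B1–B2

The largest bag has 4 vertices, giving width 3; this decomposition certifies tw(G) ≤ 3. Conversely, {1, 2, 3, 4} is a clique of size 4, and the vertices of any clique must share a bag in every tree decomposition; so some bag has ≥ 4 vertices and tw(G) ≥ 3. Therefore the treewidth is 3.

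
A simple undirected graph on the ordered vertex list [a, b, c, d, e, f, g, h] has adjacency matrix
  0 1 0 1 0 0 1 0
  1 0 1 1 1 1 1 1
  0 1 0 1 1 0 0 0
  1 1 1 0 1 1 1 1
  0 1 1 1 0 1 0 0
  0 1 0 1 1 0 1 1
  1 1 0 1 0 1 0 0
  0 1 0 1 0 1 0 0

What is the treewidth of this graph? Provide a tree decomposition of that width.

Each bag holds 4 vertices, so the decomposition has width 3, which upper-bounds the treewidth. On the other hand G contains the 4-clique {a, b, d, g}. A clique must lie in a single bag of any decomposition, so no decomposition can have width below 3. Combining the bounds, tw(G) = 3.

Treewidth 3.
Bags: B1 = {b, d, f, g}  B2 = {b, d, e, f}  B3 = {b, c, d, e}  B4 = {b, d, f, h}  B5 = {a, b, d, g}
Tree: B1–B2, B2–B3, B1–B4, B1–B5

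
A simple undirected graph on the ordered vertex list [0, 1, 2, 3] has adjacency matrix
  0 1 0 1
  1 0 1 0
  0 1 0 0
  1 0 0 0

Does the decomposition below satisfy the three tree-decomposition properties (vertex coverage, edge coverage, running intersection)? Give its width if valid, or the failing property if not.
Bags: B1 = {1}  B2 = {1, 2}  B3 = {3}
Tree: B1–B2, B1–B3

No — vertex 0 appears in no bag.

A tree decomposition must satisfy three properties: every vertex lies in some bag; for every edge, both endpoints lie together in some bag; and for every vertex, the bags containing it form a connected subtree. Here vertex 0 appears in no bag, so the decomposition is invalid.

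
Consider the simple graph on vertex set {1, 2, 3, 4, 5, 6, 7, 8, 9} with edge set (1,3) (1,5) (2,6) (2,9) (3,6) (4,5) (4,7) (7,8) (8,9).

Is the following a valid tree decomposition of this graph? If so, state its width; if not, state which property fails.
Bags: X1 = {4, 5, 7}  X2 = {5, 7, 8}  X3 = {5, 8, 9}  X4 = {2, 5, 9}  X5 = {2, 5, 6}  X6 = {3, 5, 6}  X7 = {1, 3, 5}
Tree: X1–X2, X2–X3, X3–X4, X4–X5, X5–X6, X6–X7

Yes; width 2.

Every vertex of G appears in some bag (union = {1, 2, 3, 4, 5, 6, 7, 8, 9}); every edge is covered by a bag; and for each vertex v the set of bags containing v is connected in the bag tree. The decomposition is therefore valid. The largest bag has 3 vertices, so the width is 2.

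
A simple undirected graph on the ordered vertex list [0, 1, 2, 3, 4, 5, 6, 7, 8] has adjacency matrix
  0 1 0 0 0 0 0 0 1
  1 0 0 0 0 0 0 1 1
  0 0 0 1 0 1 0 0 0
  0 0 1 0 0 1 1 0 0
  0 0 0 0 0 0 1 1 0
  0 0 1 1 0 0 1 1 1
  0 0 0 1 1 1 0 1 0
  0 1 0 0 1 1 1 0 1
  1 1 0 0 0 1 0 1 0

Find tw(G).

A width-2 tree decomposition is:
Bags: B1 = {5, 7, 8}  B2 = {1, 7, 8}  B3 = {5, 6, 7}  B4 = {4, 6, 7}  B5 = {3, 5, 6}  B6 = {2, 3, 5}  B7 = {0, 1, 8}
Tree: B1–B2, B1–B3, B3–B4, B3–B5, B5–B6, B2–B7
Every bag has size at most 3, so the width is 3 − 1 = 2 and tw(G) ≤ 2. Conversely, {0, 1, 8} is a clique of size 3, and the vertices of any clique must share a bag in every tree decomposition; so some bag has ≥ 3 vertices and tw(G) ≥ 2. The upper and lower bounds meet at 2, so that is the treewidth.

2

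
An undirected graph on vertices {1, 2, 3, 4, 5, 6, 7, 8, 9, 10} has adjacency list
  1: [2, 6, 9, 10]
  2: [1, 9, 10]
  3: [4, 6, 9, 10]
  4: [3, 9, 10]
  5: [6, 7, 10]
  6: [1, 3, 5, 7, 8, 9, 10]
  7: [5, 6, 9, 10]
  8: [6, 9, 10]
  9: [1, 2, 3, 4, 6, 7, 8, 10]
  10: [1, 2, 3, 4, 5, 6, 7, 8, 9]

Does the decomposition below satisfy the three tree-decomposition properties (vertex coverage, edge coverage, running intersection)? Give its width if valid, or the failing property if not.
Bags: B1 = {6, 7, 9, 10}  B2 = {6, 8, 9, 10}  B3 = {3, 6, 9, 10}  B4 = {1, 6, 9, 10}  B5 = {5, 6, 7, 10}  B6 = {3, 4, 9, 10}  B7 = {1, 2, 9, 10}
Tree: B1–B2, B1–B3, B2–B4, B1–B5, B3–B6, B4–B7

Yes; width 3.

Checking the three conditions: (i) the bags cover all of {1, 2, 3, 4, 5, 6, 7, 8, 9, 10}; (ii) for each edge, some bag contains both endpoints; (iii) the bags containing any fixed vertex form a subtree. All hold, so the decomposition is valid with width 4 − 1 = 3.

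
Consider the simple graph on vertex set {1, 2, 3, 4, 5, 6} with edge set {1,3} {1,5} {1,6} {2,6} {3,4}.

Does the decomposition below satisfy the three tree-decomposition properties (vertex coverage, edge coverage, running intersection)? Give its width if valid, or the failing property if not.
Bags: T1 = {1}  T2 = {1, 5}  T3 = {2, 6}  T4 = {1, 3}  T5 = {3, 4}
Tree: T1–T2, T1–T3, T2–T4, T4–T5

No — edge (6,1) lies in no bag.

A tree decomposition must satisfy three properties: every vertex lies in some bag; for every edge, both endpoints lie together in some bag; and for every vertex, the bags containing it form a connected subtree. Here edge (6,1) lies in no bag, so the decomposition is invalid.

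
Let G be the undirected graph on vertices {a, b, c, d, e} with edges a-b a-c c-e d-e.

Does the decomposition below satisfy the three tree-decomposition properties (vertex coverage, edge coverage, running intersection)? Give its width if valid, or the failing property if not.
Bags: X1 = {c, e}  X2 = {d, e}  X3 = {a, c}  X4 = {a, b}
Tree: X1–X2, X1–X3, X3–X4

Yes; width 1.

Vertex coverage: the bags together contain {a, b, c, d, e}, the full vertex set. Edge coverage: each edge of G has both endpoints in at least one bag. Running intersection: for every vertex, the bags containing it form a connected subtree. All three properties hold, so this is a valid tree decomposition of width max|bag| − 1 = 1, and hence tw(G) ≤ 1.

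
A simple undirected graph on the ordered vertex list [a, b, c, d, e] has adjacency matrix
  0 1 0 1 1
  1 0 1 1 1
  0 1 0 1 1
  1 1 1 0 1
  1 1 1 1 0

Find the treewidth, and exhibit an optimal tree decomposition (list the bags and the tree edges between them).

Treewidth 3.
Bags: B1 = {b, c, d, e}  B2 = {a, b, d, e}
Tree: B1–B2

The largest bag has 4 vertices, giving width 3; this decomposition certifies tw(G) ≤ 3. For the lower bound, the 4 vertices {b, c, d, e} are pairwise adjacent, and any tree decomposition puts a clique entirely inside one bag — forcing width ≥ 3. Therefore the treewidth is 3.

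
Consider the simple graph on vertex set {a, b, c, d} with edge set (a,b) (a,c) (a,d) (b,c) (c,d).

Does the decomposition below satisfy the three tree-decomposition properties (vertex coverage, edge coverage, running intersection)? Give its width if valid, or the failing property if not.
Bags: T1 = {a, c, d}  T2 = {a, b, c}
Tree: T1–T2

Yes; width 2.

Every vertex of G appears in some bag (union = {a, b, c, d}); every edge is covered by a bag; and for each vertex v the set of bags containing v is connected in the bag tree. The decomposition is therefore valid. The largest bag has 3 vertices, so the width is 2.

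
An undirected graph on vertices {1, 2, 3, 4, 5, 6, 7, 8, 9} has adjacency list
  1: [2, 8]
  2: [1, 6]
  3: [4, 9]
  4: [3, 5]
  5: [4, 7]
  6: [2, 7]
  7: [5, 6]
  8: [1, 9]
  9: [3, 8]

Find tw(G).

A width-2 tree decomposition is:
Bags: B1 = {3, 8, 9}  B2 = {1, 3, 8}  B3 = {1, 2, 3}  B4 = {2, 3, 6}  B5 = {3, 6, 7}  B6 = {3, 5, 7}  B7 = {3, 4, 5}
Tree: B1–B2, B2–B3, B3–B4, B4–B5, B5–B6, B6–B7
The largest bag has 3 vertices, giving width 2; this decomposition certifies tw(G) ≤ 2. For the lower bound, G contains the cycle 3–9–8–1–2–6–7–5–4–3, so G is not a forest; only forests have treewidth ≤ 1, hence tw(G) ≥ 2. Therefore the treewidth is 2.

2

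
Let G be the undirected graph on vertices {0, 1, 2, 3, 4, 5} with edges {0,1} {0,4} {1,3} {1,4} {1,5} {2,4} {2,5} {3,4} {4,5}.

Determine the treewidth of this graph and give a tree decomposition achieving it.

Each bag holds 3 vertices, so the decomposition has width 2, which upper-bounds the treewidth. Conversely, {0, 1, 4} is a clique of size 3, and the vertices of any clique must share a bag in every tree decomposition; so some bag has ≥ 3 vertices and tw(G) ≥ 2. Combining the bounds, tw(G) = 2.

Treewidth 2.
Bags: B1 = {1, 4, 5}  B2 = {0, 1, 4}  B3 = {2, 4, 5}  B4 = {1, 3, 4}
Tree: B1–B2, B1–B3, B2–B4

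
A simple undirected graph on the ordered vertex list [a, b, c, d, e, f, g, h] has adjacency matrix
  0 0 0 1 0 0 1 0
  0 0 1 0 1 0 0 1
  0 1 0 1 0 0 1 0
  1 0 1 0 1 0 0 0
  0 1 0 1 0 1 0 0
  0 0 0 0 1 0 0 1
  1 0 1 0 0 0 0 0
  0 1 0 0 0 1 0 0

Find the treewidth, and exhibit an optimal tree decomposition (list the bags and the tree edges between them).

Treewidth 2.
One optimal decomposition is:
Bags: B1 = {e, f, h}  B2 = {b, e, h}  B3 = {b, d, e}  B4 = {b, c, d}  B5 = {a, c, d}  B6 = {a, c, g}
Tree: B1–B2, B2–B3, B3–B4, B4–B5, B5–B6

Every bag has size at most 3, so the width is 3 − 1 = 2 and tw(G) ≤ 2. Since f–h–b–e–f is a cycle in G, G is not acyclic. Forests are exactly the graphs of treewidth ≤ 1, so tw(G) ≥ 2. Combining the bounds, tw(G) = 2.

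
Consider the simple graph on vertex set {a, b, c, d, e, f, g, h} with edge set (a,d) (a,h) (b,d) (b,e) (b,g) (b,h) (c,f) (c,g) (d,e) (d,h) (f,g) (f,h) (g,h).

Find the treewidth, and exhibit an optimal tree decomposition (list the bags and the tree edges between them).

Treewidth 2.
Bags: B1 = {f, g, h}  B2 = {b, g, h}  B3 = {b, d, h}  B4 = {c, f, g}  B5 = {b, d, e}  B6 = {a, d, h}
Tree: B1–B2, B2–B3, B1–B4, B3–B5, B3–B6

The largest bag has 3 vertices, giving width 2; this decomposition certifies tw(G) ≤ 2. Conversely, {b, d, e} is a clique of size 3, and the vertices of any clique must share a bag in every tree decomposition; so some bag has ≥ 3 vertices and tw(G) ≥ 2. Hence tw(G) = 2 exactly.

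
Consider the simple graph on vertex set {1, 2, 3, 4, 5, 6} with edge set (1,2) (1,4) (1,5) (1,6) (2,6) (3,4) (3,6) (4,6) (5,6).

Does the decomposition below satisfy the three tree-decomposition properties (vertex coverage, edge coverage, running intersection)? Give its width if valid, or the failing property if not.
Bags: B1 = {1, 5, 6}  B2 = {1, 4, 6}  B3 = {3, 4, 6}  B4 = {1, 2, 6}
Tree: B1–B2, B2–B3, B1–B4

Every vertex of G appears in some bag (union = {1, 2, 3, 4, 5, 6}); every edge is covered by a bag; and for each vertex v the set of bags containing v is connected in the bag tree. The decomposition is therefore valid. The largest bag has 3 vertices, so the width is 2.

Yes; width 2.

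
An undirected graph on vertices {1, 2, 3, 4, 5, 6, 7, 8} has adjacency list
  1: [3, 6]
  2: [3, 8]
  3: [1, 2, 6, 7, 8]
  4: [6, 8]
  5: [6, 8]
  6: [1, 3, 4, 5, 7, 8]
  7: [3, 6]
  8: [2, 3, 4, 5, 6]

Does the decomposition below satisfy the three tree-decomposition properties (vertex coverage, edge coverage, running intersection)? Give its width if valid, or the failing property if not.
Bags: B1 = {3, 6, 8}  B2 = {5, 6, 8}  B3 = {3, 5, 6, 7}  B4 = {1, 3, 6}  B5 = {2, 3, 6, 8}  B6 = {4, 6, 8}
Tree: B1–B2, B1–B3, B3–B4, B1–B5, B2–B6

No — bags containing vertex 5 are not connected in the tree.

A tree decomposition must satisfy three properties: every vertex lies in some bag; for every edge, both endpoints lie together in some bag; and for every vertex, the bags containing it form a connected subtree. Here bags containing vertex 5 are not connected in the tree, so the decomposition is invalid.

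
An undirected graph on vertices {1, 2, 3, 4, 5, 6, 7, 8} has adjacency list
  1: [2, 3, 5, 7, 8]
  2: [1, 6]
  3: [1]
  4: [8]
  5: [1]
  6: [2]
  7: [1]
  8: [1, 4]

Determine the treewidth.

1

A width-1 tree decomposition is:
Bags: B1 = {1, 2}  B2 = {1, 7}  B3 = {1, 8}  B4 = {1, 5}  B5 = {2, 6}  B6 = {1, 3}  B7 = {4, 8}
Tree: B1–B2, B2–B3, B2–B4, B1–B5, B1–B6, B3–B7
The largest bag has 2 vertices, giving width 1; this decomposition certifies tw(G) ≤ 1. G has an edge, so its treewidth is at least 1. Combining the bounds, tw(G) = 1.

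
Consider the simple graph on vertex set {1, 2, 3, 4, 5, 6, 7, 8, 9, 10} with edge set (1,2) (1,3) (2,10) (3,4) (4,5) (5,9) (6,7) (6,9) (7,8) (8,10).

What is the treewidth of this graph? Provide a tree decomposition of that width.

Treewidth 2.
Bags: B1 = {1, 3, 4}  B2 = {1, 4, 5}  B3 = {1, 5, 9}  B4 = {1, 6, 9}  B5 = {1, 6, 7}  B6 = {1, 7, 8}  B7 = {1, 8, 10}  B8 = {1, 2, 10}
Tree: B1–B2, B2–B3, B3–B4, B4–B5, B5–B6, B6–B7, B7–B8

Every bag has size at most 3, so the width is 3 − 1 = 2 and tw(G) ≤ 2. For the lower bound, G contains the cycle 1–3–4–5–9–6–7–8–10–2–1, so G is not a forest; only forests have treewidth ≤ 1, hence tw(G) ≥ 2. Combining the bounds, tw(G) = 2.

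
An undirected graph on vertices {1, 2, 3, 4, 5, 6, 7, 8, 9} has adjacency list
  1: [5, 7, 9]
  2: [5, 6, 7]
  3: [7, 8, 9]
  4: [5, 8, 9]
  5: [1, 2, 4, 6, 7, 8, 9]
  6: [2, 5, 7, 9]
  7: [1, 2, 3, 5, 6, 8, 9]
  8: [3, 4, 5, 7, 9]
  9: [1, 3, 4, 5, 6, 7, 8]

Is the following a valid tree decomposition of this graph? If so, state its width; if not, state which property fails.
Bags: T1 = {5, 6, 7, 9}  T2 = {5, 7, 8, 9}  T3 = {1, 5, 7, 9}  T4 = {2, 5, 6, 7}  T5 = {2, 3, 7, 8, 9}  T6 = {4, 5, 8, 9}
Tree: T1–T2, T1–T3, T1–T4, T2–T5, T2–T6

A tree decomposition must satisfy three properties: every vertex lies in some bag; for every edge, both endpoints lie together in some bag; and for every vertex, the bags containing it form a connected subtree. Here bags containing vertex 2 are not connected in the tree, so the decomposition is invalid.

No — bags containing vertex 2 are not connected in the tree.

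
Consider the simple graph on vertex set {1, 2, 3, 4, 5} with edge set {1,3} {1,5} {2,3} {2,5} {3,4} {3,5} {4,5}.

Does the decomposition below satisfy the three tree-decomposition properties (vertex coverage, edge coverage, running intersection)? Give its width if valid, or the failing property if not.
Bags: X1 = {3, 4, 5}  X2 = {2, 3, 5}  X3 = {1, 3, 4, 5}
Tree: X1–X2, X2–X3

A tree decomposition must satisfy three properties: every vertex lies in some bag; for every edge, both endpoints lie together in some bag; and for every vertex, the bags containing it form a connected subtree. Here bags containing vertex 4 are not connected in the tree, so the decomposition is invalid.

No — bags containing vertex 4 are not connected in the tree.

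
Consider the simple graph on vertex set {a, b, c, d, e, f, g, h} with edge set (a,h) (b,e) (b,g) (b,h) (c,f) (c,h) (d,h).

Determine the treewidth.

A width-1 tree decomposition is:
Bags: B1 = {b, e}  B2 = {b, h}  B3 = {d, h}  B4 = {c, h}  B5 = {c, f}  B6 = {b, g}  B7 = {a, h}
Tree: B1–B2, B2–B3, B3–B4, B4–B5, B2–B6, B2–B7
Each bag holds 2 vertices, so the decomposition has width 1, which upper-bounds the treewidth. Any graph with an edge has treewidth ≥ 1, and G has the edge b–e. Combining the bounds, tw(G) = 1.

1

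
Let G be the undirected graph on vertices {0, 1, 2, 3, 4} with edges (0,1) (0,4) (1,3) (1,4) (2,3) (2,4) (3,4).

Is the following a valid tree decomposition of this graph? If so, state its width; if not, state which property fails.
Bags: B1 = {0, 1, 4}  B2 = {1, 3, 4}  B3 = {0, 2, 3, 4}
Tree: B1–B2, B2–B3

A tree decomposition must satisfy three properties: every vertex lies in some bag; for every edge, both endpoints lie together in some bag; and for every vertex, the bags containing it form a connected subtree. Here bags containing vertex 0 are not connected in the tree, so the decomposition is invalid.

No — bags containing vertex 0 are not connected in the tree.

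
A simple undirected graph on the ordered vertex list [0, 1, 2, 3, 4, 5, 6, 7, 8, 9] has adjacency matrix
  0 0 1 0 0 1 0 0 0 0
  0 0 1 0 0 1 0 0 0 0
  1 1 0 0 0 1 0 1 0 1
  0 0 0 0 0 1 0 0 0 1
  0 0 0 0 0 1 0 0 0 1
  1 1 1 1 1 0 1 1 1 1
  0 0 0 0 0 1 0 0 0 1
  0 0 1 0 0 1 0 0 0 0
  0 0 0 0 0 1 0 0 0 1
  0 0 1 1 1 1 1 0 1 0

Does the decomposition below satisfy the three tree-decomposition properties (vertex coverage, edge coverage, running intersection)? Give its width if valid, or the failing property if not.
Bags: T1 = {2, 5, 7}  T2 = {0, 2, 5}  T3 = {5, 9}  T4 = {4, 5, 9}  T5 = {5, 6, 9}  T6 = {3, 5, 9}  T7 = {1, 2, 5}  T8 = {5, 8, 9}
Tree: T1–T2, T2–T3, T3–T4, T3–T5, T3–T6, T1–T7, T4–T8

No — edge (2,9) lies in no bag.

A tree decomposition must satisfy three properties: every vertex lies in some bag; for every edge, both endpoints lie together in some bag; and for every vertex, the bags containing it form a connected subtree. Here edge (2,9) lies in no bag, so the decomposition is invalid.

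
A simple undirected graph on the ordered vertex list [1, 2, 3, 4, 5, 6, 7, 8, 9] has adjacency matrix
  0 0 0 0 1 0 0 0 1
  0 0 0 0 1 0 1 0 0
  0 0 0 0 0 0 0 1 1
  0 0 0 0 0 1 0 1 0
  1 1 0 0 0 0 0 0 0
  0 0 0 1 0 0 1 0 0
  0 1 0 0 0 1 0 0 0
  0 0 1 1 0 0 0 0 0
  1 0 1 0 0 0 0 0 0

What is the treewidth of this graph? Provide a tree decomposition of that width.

Treewidth 2.
One such decomposition:
Bags: B1 = {1, 3, 9}  B2 = {1, 3, 5}  B3 = {2, 3, 5}  B4 = {2, 3, 7}  B5 = {3, 6, 7}  B6 = {3, 4, 6}  B7 = {3, 4, 8}
Tree: B1–B2, B2–B3, B3–B4, B4–B5, B5–B6, B6–B7

Every bag has size at most 3, so the width is 3 − 1 = 2 and tw(G) ≤ 2. The edges 3–9–1–5–2–7–6–4–8–3 form a cycle, so G is not a tree and its treewidth is at least 2. Combining the bounds, tw(G) = 2.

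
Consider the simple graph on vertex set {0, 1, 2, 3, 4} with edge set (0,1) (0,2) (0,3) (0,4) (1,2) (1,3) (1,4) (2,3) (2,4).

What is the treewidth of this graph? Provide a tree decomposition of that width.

Each bag holds 4 vertices, so the decomposition has width 3, which upper-bounds the treewidth. On the other hand G contains the 4-clique {0, 1, 2, 3}. A clique must lie in a single bag of any decomposition, so no decomposition can have width below 3. Combining the bounds, tw(G) = 3.

Treewidth 3.
One optimal decomposition is:
Bags: B1 = {0, 1, 2, 4}  B2 = {0, 1, 2, 3}
Tree: B1–B2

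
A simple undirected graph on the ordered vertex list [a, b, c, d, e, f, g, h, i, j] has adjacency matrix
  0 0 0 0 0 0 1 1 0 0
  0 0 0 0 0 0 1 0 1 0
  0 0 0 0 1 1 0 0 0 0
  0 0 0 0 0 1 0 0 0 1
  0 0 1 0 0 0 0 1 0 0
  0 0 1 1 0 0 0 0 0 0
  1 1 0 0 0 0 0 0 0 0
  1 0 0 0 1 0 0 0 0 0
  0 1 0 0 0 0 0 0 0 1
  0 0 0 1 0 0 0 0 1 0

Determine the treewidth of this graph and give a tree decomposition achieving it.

Each bag holds 3 vertices, so the decomposition has width 2, which upper-bounds the treewidth. The edges j–d–f–c–e–h–a–g–b–i–j form a cycle, so G is not a tree and its treewidth is at least 2. Combining the bounds, tw(G) = 2.

Treewidth 2.
Bags: B1 = {d, f, j}  B2 = {c, f, j}  B3 = {c, e, j}  B4 = {e, h, j}  B5 = {a, h, j}  B6 = {a, g, j}  B7 = {b, g, j}  B8 = {b, i, j}
Tree: B1–B2, B2–B3, B3–B4, B4–B5, B5–B6, B6–B7, B7–B8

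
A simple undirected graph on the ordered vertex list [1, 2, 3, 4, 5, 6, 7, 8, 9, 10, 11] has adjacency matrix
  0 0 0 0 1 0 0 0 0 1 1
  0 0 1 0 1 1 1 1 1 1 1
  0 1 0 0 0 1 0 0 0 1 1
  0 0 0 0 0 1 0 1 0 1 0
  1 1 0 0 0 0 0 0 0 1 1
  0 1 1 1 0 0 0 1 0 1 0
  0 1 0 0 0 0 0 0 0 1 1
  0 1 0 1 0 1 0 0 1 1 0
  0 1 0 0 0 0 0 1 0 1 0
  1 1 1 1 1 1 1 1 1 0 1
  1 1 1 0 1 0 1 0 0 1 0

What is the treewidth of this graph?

A width-3 tree decomposition is:
Bags: B1 = {2, 6, 8, 10}  B2 = {2, 8, 9, 10}  B3 = {2, 3, 6, 10}  B4 = {4, 6, 8, 10}  B5 = {2, 3, 10, 11}  B6 = {2, 5, 10, 11}  B7 = {2, 7, 10, 11}  B8 = {1, 5, 10, 11}
Tree: B1–B2, B1–B3, B1–B4, B3–B5, B5–B6, B6–B7, B6–B8
Every bag has size at most 4, so the width is 4 − 1 = 3 and tw(G) ≤ 3. For the lower bound, the 4 vertices {1, 5, 10, 11} are pairwise adjacent, and any tree decomposition puts a clique entirely inside one bag — forcing width ≥ 3. Combining the bounds, tw(G) = 3.

3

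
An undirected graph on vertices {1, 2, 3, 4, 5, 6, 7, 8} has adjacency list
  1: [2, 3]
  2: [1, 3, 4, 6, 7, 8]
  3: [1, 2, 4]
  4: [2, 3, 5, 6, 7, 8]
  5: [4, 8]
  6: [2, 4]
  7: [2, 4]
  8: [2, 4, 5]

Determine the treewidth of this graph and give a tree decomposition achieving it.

Treewidth 2.
One optimal decomposition is:
Bags: B1 = {2, 4, 8}  B2 = {2, 4, 6}  B3 = {2, 3, 4}  B4 = {2, 4, 7}  B5 = {1, 2, 3}  B6 = {4, 5, 8}
Tree: B1–B2, B2–B3, B3–B4, B3–B5, B1–B6

Each bag holds 3 vertices, so the decomposition has width 2, which upper-bounds the treewidth. On the other hand G contains the 3-clique {1, 2, 3}. A clique must lie in a single bag of any decomposition, so no decomposition can have width below 2. The upper and lower bounds meet at 2, so that is the treewidth.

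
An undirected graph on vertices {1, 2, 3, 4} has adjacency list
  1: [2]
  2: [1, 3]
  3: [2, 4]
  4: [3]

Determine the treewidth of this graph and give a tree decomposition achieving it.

Treewidth 1.
Bags: B1 = {1, 2}  B2 = {2, 3}  B3 = {3, 4}
Tree: B1–B2, B2–B3

Every bag has size at most 2, so the width is 2 − 1 = 1 and tw(G) ≤ 1. Any graph with an edge has treewidth ≥ 1, and G has the edge 1–2. Combining the bounds, tw(G) = 1.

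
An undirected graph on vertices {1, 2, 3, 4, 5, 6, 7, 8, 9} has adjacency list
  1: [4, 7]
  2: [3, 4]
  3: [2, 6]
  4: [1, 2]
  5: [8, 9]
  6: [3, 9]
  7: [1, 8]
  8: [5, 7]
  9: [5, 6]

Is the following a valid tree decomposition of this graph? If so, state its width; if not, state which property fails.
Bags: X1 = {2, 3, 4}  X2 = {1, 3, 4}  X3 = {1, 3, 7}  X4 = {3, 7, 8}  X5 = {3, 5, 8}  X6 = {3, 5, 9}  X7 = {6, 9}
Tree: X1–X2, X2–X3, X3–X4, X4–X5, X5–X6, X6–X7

A tree decomposition must satisfy three properties: every vertex lies in some bag; for every edge, both endpoints lie together in some bag; and for every vertex, the bags containing it form a connected subtree. Here edge (3,6) lies in no bag, so the decomposition is invalid.

No — edge (3,6) lies in no bag.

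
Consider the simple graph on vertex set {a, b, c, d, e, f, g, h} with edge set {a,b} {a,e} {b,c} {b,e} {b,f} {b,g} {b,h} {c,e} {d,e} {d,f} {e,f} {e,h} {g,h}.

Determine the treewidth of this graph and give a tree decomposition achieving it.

Every bag has size at most 3, so the width is 3 − 1 = 2 and tw(G) ≤ 2. Conversely, {d, e, f} is a clique of size 3, and the vertices of any clique must share a bag in every tree decomposition; so some bag has ≥ 3 vertices and tw(G) ≥ 2. Combining the bounds, tw(G) = 2.

Treewidth 2.
One such decomposition:
Bags: B1 = {b, e, f}  B2 = {a, b, e}  B3 = {b, c, e}  B4 = {b, e, h}  B5 = {b, g, h}  B6 = {d, e, f}
Tree: B1–B2, B1–B3, B3–B4, B4–B5, B1–B6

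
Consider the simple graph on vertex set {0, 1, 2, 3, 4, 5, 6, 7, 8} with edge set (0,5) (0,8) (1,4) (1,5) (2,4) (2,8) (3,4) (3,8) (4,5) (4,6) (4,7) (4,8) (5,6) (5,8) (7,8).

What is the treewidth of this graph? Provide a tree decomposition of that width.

The largest bag has 3 vertices, giving width 2; this decomposition certifies tw(G) ≤ 2. On the other hand G contains the 3-clique {0, 5, 8}. A clique must lie in a single bag of any decomposition, so no decomposition can have width below 2. The upper and lower bounds meet at 2, so that is the treewidth.

Treewidth 2.
Bags: B1 = {3, 4, 8}  B2 = {4, 5, 8}  B3 = {0, 5, 8}  B4 = {4, 7, 8}  B5 = {1, 4, 5}  B6 = {4, 5, 6}  B7 = {2, 4, 8}
Tree: B1–B2, B2–B3, B2–B4, B2–B5, B5–B6, B1–B7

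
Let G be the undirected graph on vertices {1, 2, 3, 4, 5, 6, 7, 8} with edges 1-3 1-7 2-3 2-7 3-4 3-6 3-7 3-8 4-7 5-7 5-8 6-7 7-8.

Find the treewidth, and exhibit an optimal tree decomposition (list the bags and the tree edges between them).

The largest bag has 3 vertices, giving width 2; this decomposition certifies tw(G) ≤ 2. For the lower bound, the 3 vertices {1, 3, 7} are pairwise adjacent, and any tree decomposition puts a clique entirely inside one bag — forcing width ≥ 2. Combining the bounds, tw(G) = 2.

Treewidth 2.
One optimal decomposition is:
Bags: B1 = {2, 3, 7}  B2 = {1, 3, 7}  B3 = {3, 6, 7}  B4 = {3, 7, 8}  B5 = {3, 4, 7}  B6 = {5, 7, 8}
Tree: B1–B2, B2–B3, B3–B4, B3–B5, B4–B6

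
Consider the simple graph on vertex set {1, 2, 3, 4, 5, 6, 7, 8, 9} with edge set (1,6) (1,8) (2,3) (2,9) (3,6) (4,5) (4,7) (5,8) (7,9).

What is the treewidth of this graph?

A width-2 tree decomposition is:
Bags: B1 = {1, 6, 8}  B2 = {5, 6, 8}  B3 = {4, 5, 6}  B4 = {4, 6, 7}  B5 = {6, 7, 9}  B6 = {2, 6, 9}  B7 = {2, 3, 6}
Tree: B1–B2, B2–B3, B3–B4, B4–B5, B5–B6, B6–B7
The largest bag has 3 vertices, giving width 2; this decomposition certifies tw(G) ≤ 2. For the lower bound, G contains the cycle 6–1–8–5–4–7–9–2–3–6, so G is not a forest; only forests have treewidth ≤ 1, hence tw(G) ≥ 2. Therefore the treewidth is 2.

2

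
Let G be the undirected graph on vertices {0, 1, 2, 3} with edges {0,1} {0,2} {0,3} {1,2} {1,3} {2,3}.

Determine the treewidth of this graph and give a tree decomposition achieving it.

With just one bag of size 4, the width is 4 − 1 = 3, so tw(G) ≤ 3. For the lower bound, the 4 vertices {0, 1, 2, 3} are pairwise adjacent, and any tree decomposition puts a clique entirely inside one bag — forcing width ≥ 3. Hence tw(G) = 3 exactly.

Treewidth 3.
One optimal decomposition is:
Bags: B1 = {0, 1, 2, 3}
Tree: (single bag)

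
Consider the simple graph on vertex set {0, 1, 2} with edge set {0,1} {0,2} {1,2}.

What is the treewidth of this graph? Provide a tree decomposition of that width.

With just one bag of size 3, the width is 3 − 1 = 2, so tw(G) ≤ 2. For the lower bound, the 3 vertices {0, 1, 2} are pairwise adjacent, and any tree decomposition puts a clique entirely inside one bag — forcing width ≥ 2. The upper and lower bounds meet at 2, so that is the treewidth.

Treewidth 2.
One such decomposition:
Bags: B1 = {0, 1, 2}
Tree: (single bag)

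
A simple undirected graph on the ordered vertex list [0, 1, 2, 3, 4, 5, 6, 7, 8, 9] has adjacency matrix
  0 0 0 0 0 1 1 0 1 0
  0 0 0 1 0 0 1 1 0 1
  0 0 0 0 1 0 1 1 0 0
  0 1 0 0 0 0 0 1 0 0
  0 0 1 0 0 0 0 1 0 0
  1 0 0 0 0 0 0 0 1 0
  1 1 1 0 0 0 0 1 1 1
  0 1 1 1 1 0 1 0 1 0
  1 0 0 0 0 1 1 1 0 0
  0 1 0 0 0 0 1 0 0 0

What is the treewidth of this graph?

A width-2 tree decomposition is:
Bags: B1 = {1, 6, 7}  B2 = {1, 6, 9}  B3 = {6, 7, 8}  B4 = {0, 6, 8}  B5 = {2, 6, 7}  B6 = {1, 3, 7}  B7 = {2, 4, 7}  B8 = {0, 5, 8}
Tree: B1–B2, B1–B3, B3–B4, B3–B5, B1–B6, B5–B7, B4–B8
Every bag has size at most 3, so the width is 3 − 1 = 2 and tw(G) ≤ 2. On the other hand G contains the 3-clique {1, 3, 7}. A clique must lie in a single bag of any decomposition, so no decomposition can have width below 2. Combining the bounds, tw(G) = 2.

2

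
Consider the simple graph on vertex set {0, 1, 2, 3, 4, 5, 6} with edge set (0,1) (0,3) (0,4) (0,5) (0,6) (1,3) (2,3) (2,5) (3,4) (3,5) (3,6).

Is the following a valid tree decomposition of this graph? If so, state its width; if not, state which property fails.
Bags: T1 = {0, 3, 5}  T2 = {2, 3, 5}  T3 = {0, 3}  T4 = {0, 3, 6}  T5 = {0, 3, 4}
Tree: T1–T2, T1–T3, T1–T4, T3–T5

A tree decomposition must satisfy three properties: every vertex lies in some bag; for every edge, both endpoints lie together in some bag; and for every vertex, the bags containing it form a connected subtree. Here vertex 1 appears in no bag, so the decomposition is invalid.

No — vertex 1 appears in no bag.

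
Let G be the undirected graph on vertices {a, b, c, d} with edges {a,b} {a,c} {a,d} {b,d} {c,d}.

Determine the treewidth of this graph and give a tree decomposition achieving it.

Each bag holds 3 vertices, so the decomposition has width 2, which upper-bounds the treewidth. For the lower bound, the 3 vertices {a, c, d} are pairwise adjacent, and any tree decomposition puts a clique entirely inside one bag — forcing width ≥ 2. Therefore the treewidth is 2.

Treewidth 2.
One optimal decomposition is:
Bags: B1 = {a, b, d}  B2 = {a, c, d}
Tree: B1–B2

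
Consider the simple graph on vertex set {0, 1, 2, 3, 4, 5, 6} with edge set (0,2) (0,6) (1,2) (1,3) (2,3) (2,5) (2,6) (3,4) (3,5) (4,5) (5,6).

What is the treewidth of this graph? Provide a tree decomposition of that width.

Every bag has size at most 3, so the width is 3 − 1 = 2 and tw(G) ≤ 2. On the other hand G contains the 3-clique {0, 2, 6}. A clique must lie in a single bag of any decomposition, so no decomposition can have width below 2. Combining the bounds, tw(G) = 2.

Treewidth 2.
One such decomposition:
Bags: B1 = {2, 5, 6}  B2 = {2, 3, 5}  B3 = {0, 2, 6}  B4 = {1, 2, 3}  B5 = {3, 4, 5}
Tree: B1–B2, B1–B3, B2–B4, B2–B5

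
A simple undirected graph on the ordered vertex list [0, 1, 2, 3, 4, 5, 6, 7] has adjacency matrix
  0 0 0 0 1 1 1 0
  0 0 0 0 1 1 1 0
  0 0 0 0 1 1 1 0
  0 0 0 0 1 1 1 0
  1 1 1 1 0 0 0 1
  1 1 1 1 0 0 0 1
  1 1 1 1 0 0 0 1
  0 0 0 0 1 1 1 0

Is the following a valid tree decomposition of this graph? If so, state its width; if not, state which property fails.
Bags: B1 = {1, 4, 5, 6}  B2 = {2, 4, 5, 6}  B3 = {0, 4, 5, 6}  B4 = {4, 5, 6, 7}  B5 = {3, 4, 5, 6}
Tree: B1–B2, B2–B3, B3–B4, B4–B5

Vertex coverage: the bags together contain {0, 1, 2, 3, 4, 5, 6, 7}, the full vertex set. Edge coverage: each edge of G has both endpoints in at least one bag. Running intersection: for every vertex, the bags containing it form a connected subtree. All three properties hold, so this is a valid tree decomposition of width max|bag| − 1 = 3, and hence tw(G) ≤ 3.

Yes; width 3.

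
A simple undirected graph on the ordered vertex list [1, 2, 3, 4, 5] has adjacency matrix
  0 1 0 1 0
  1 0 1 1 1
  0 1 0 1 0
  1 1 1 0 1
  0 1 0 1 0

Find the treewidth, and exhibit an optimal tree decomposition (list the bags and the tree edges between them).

Every bag has size at most 3, so the width is 3 − 1 = 2 and tw(G) ≤ 2. Conversely, {1, 2, 4} is a clique of size 3, and the vertices of any clique must share a bag in every tree decomposition; so some bag has ≥ 3 vertices and tw(G) ≥ 2. The upper and lower bounds meet at 2, so that is the treewidth.

Treewidth 2.
One such decomposition:
Bags: B1 = {1, 2, 4}  B2 = {2, 3, 4}  B3 = {2, 4, 5}
Tree: B1–B2, B1–B3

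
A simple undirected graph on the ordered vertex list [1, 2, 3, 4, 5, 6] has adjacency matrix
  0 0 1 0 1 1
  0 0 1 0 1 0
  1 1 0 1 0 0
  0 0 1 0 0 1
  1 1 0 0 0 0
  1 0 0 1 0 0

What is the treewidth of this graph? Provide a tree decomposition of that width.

Every bag has size at most 3, so the width is 3 − 1 = 2 and tw(G) ≤ 2. For the lower bound, G contains the cycle 4–6–1–3–4, so G is not a forest; only forests have treewidth ≤ 1, hence tw(G) ≥ 2. The upper and lower bounds meet at 2, so that is the treewidth.

Treewidth 2.
One such decomposition:
Bags: B1 = {3, 4, 6}  B2 = {1, 3, 6}  B3 = {1, 2, 3}  B4 = {1, 2, 5}
Tree: B1–B2, B2–B3, B3–B4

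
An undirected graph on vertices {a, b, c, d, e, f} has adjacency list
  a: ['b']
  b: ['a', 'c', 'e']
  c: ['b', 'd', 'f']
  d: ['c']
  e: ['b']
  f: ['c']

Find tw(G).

1

A width-1 tree decomposition is:
Bags: B1 = {b, c}  B2 = {b, e}  B3 = {c, f}  B4 = {c, d}  B5 = {a, b}
Tree: B1–B2, B1–B3, B3–B4, B2–B5
Every bag has size at most 2, so the width is 2 − 1 = 1 and tw(G) ≤ 1. G has an edge, so its treewidth is at least 1. Hence tw(G) = 1 exactly.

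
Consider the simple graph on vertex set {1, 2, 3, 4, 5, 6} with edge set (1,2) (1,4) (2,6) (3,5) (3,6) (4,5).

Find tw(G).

2

A width-2 tree decomposition is:
Bags: B1 = {3, 4, 5}  B2 = {1, 3, 4}  B3 = {1, 2, 3}  B4 = {2, 3, 6}
Tree: B1–B2, B2–B3, B3–B4
Every bag has size at most 3, so the width is 3 − 1 = 2 and tw(G) ≤ 2. Since 3–5–4–1–2–6–3 is a cycle in G, G is not acyclic. Forests are exactly the graphs of treewidth ≤ 1, so tw(G) ≥ 2. Combining the bounds, tw(G) = 2.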